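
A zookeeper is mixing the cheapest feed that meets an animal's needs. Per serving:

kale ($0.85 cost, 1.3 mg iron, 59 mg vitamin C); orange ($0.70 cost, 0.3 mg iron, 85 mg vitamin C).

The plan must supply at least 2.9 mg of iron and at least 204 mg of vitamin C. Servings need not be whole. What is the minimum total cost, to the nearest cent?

$2.41

Compare the cost at each extreme point of the feasible region.
kale only: max(2.9/1.3, 204/59) = 3.458 servings → $2.94.
orange only: max(2.9/0.3, 204/85) = 9.667 servings → $6.77.
kale + orange with both tight: 1.997 servings and 1.014 servings → $2.41.
The minimum over all feasible corners is $2.41.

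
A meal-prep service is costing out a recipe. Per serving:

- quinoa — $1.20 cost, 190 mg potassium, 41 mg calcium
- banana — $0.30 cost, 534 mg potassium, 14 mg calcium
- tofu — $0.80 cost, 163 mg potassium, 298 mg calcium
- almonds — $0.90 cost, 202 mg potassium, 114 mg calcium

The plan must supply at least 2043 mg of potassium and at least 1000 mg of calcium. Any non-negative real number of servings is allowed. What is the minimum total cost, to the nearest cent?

An LP optimum is at a vertex; with two nutrient constraints at most two foods are used. Check each candidate.
quinoa only: max(2043/190, 1000/41) = 24.39 servings → $29.27.
banana only: max(2043/534, 1000/14) = 71.43 servings → $21.43.
tofu only: max(2043/163, 1000/298) = 12.53 servings → $10.03.
almonds only: max(2043/202, 1000/114) = 10.11 servings → $9.10.
quinoa + banana: intersection lies outside the first quadrant.
quinoa + tofu with both tight: 8.928 servings and 2.127 servings → $12.41.
quinoa + almonds with both tight: 2.31 servings and 7.941 servings → $9.92.
banana + tofu with both tight: 2.842 servings and 3.222 servings → $3.43.
banana + almonds with both tight: 0.5324 servings and 8.707 servings → $8.00.
tofu + almonds: the both-tight solution has a negative serving — not a feasible corner.
So the least-cost plan costs $3.43.

$3.43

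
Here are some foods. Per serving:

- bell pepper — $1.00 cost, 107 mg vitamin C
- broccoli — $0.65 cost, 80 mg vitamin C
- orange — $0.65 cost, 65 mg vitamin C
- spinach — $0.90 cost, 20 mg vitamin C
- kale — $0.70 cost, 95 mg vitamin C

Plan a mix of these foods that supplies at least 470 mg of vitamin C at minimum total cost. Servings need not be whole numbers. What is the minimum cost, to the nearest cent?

Cost per mg of vitamin C: kale $0.0074, broccoli $0.0081, bell pepper $0.0093, orange $0.0100, spinach $0.0450.
With no serving limits, use only kale: 470 mg / 95 mg = 4.947 servings × $0.70 = $3.46.

$3.46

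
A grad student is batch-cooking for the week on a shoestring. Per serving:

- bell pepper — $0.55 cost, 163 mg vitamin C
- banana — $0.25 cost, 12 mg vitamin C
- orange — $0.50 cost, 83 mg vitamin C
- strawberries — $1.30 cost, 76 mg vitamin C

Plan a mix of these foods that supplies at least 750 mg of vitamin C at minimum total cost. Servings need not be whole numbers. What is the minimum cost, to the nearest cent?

$2.53

Cost per mg of vitamin C: bell pepper $0.0034, orange $0.0060, strawberries $0.0171, banana $0.0208.
With no serving limits, use only bell pepper: 750 mg / 163 mg = 4.601 servings × $0.55 = $2.53.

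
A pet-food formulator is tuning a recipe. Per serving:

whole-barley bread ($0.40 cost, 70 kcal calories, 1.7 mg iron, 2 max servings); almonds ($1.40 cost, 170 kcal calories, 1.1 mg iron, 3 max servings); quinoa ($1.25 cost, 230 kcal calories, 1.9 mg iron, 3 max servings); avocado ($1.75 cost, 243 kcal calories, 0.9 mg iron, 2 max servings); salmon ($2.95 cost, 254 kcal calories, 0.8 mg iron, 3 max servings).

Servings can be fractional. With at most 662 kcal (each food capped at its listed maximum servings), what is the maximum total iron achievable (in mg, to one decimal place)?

Iron per kcal: whole-barley bread 0.02429, quinoa 0.008261, almonds 0.006471, avocado 0.003704, salmon 0.00315.
Take 2 servings of whole-barley bread: uses 140 kcal, +3.4 mg iron (running total 3.4 mg).
Take 2.27 servings of quinoa: uses 522 kcal, +4.3 mg iron (running total 7.7 mg).
Greedy by best ratio exhausts the calories allowance optimally: 7.7 mg.

7.7 mg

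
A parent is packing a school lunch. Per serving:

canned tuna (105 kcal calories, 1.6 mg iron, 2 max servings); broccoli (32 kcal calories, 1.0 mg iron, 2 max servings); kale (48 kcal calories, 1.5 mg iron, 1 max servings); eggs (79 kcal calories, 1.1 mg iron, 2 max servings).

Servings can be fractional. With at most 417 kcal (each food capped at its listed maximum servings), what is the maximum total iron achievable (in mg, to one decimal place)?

8.0 mg

Iron per kcal: broccoli 0.03125, kale 0.03125, canned tuna 0.01524, eggs 0.01392.
Take 2 servings of broccoli: uses 64 kcal, +2.0 mg iron (running total 2.0 mg).
Take 1 serving of kale: uses 48 kcal, +1.5 mg iron (running total 3.5 mg).
Take 2 servings of canned tuna: uses 210 kcal, +3.2 mg iron (running total 6.7 mg).
Take 1.203 servings of eggs: uses 95 kcal, +1.3 mg iron (running total 8.0 mg).
Filling greedily by iron-per-kcal is optimal for one linear limit, giving 8.0 mg.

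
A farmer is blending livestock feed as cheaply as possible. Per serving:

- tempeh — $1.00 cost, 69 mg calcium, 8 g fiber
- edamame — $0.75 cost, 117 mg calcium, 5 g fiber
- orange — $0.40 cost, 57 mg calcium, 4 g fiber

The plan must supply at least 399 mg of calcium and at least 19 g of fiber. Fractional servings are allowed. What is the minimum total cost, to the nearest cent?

The cheapest plan sits at a corner of the feasible region — with two constraints it uses at most two foods.
tempeh only: max(399/69, 19/8) = 5.783 servings → $5.78.
edamame only: max(399/117, 19/5) = 3.8 servings → $2.85.
orange only: max(399/57, 19/4) = 7 servings → $2.80.
tempeh + edamame with both tight: 0.3858 servings and 3.183 servings → $2.77.
tempeh + orange: the both-tight solution has a negative serving — not a feasible corner.
edamame + orange with both tight: 2.803 servings and 1.246 servings → $2.60.
The minimum over all feasible corners is $2.60.

$2.60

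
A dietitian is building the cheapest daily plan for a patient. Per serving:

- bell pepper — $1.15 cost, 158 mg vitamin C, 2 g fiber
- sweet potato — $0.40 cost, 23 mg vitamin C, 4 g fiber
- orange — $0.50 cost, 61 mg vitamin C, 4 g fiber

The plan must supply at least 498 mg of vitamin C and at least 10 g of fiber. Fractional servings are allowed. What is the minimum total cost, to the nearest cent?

$3.69

A basic optimal solution has at most two foods positive. Try each food alone and each pair with both targets met exactly.
bell pepper only: max(498/158, 10/2) = 5 servings → $5.75.
sweet potato only: max(498/23, 10/4) = 21.65 servings → $8.66.
orange only: max(498/61, 10/4) = 8.164 servings → $4.08.
bell pepper + sweet potato with both tight: 3.007 servings and 0.9966 servings → $3.86.
bell pepper + orange with both tight: 2.71 servings and 1.145 servings → $3.69.
sweet potato + orange with both targets exact would need a negative amount; discard.
So the least-cost plan costs $3.69.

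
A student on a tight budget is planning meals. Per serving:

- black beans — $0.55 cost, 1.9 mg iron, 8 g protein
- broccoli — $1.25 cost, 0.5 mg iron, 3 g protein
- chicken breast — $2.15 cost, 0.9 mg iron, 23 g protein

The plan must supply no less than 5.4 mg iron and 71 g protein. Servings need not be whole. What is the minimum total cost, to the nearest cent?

At the optimum either one food covers both requirements or two foods hit both targets exactly; no other combination can be cheaper.
black beans only: max(5.4/1.9, 71/8) = 8.875 servings → $4.88.
broccoli only: max(5.4/0.5, 71/3) = 23.67 servings → $29.58.
chicken breast only: max(5.4/0.9, 71/23) = 6 servings → $12.90.
black beans + broccoli: intersection lies outside the first quadrant.
black beans + chicken breast with both tight: 1.652 servings and 2.512 servings → $6.31.
broccoli + chicken breast with both tight: 6.852 servings and 2.193 servings → $13.28.
So the least-cost plan costs $4.88.

$4.88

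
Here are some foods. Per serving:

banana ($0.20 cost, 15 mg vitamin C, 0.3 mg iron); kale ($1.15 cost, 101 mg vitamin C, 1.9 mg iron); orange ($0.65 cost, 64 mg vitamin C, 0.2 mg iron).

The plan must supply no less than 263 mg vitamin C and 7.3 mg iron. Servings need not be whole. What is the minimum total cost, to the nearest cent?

Check every corner: each single food scaled to meet both minima, and each pair solved so both constraints bind.
banana only: max(263/15, 7.3/0.3) = 24.33 servings → $4.87.
kale only: max(263/101, 7.3/1.9) = 3.842 servings → $4.42.
orange only: max(263/64, 7.3/0.2) = 36.5 servings → $23.73.
banana + kale with both targets exact would need a negative amount; discard.
banana + orange with both targets exact would need a negative amount; discard.
kale + orange with both targets exact would need a negative amount; discard.
Cheapest feasible corner: $4.42.

$4.42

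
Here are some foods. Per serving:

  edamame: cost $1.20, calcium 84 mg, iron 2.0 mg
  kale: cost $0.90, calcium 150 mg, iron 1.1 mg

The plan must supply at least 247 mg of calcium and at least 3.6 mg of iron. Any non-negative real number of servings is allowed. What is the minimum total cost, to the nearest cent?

$2.38

An LP optimum is at a vertex; with two nutrient constraints at most two foods are used. Check each candidate.
edamame only: max(247/84, 3.6/2.0) = 2.94 servings → $3.53.
kale only: max(247/150, 3.6/1.1) = 3.273 servings → $2.95.
edamame + kale with both tight: 1.292 servings and 0.9229 servings → $2.38.
Cheapest feasible corner: $2.38.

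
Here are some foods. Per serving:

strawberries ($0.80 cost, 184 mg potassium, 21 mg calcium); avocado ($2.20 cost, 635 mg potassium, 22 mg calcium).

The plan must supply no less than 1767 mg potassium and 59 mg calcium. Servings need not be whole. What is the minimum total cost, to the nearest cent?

strawberries only: max(1767/184, 59/21) = 9.603 servings → $7.68.
avocado only: max(1767/635, 59/22) = 2.783 servings → $6.12.
strawberries + avocado: intersection lies outside the first quadrant.
So the least-cost plan costs $6.12.

$6.12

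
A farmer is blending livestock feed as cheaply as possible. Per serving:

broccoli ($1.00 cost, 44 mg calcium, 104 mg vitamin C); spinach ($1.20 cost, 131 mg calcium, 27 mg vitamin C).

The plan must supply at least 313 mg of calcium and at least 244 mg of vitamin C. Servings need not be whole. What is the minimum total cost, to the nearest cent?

$4.00

Check every corner: each single food scaled to meet both minima, and each pair solved so both constraints bind.
broccoli only: max(313/44, 244/104) = 7.114 servings → $7.11.
spinach only: max(313/131, 244/27) = 9.037 servings → $10.84.
broccoli + spinach with both tight: 1.891 servings and 1.754 servings → $4.00.
The minimum over all feasible corners is $4.00.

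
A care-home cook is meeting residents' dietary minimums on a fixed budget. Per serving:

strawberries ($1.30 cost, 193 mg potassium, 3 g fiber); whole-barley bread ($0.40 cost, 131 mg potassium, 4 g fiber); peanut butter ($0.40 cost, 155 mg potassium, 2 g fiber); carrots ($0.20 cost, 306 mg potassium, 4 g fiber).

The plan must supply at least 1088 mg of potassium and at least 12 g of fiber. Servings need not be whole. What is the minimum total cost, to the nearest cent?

$0.71

Check every corner: each single food scaled to meet both minima, and each pair solved so both constraints bind.
strawberries only: max(1088/193, 12/3) = 5.637 servings → $7.33.
whole-barley bread only: max(1088/131, 12/4) = 8.305 servings → $3.32.
peanut butter only: max(1088/155, 12/2) = 7.019 servings → $2.81.
carrots only: max(1088/306, 12/4) = 3.556 servings → $0.71.
strawberries + whole-barley bread with both targets exact would need a negative amount; discard.
strawberries + peanut butter: the both-tight solution has a negative serving — not a feasible corner.
strawberries + carrots with both targets exact would need a negative amount; discard.
whole-barley bread + peanut butter: the both-tight solution has a negative serving — not a feasible corner.
whole-barley bread + carrots with both targets exact would need a negative amount; discard.
peanut butter + carrots with both targets exact would need a negative amount; discard.
The minimum over all feasible corners is $0.71.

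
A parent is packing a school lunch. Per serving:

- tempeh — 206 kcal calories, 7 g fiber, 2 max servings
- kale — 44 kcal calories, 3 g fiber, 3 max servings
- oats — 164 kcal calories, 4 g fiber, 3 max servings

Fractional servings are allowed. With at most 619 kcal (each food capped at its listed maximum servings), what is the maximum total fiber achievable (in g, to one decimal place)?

24.8 g

Fiber per kcal: kale 0.06818, tempeh 0.03398, oats 0.02439.
Take 3 servings of kale: uses 132 kcal, +9.0 g fiber (running total 9.0 g).
Take 2 servings of tempeh: uses 412 kcal, +14.0 g fiber (running total 23.0 g).
Take 0.4573 servings of oats: uses 75 kcal, +1.8 g fiber (running total 24.8 g).
Filling greedily by fiber-per-kcal is optimal for one linear limit, giving 24.8 g.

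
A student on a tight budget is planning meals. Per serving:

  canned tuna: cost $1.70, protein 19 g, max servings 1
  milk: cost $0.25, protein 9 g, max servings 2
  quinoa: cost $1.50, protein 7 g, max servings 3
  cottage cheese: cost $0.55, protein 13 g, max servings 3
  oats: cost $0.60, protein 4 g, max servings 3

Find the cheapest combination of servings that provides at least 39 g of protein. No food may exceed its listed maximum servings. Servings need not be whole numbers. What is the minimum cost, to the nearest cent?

Cost per g of protein: milk $0.0278, cottage cheese $0.0423, canned tuna $0.0895, oats $0.1500, quinoa $0.2143.
Take 2 servings of milk: +18.0 g protein for $0.50 (total $0.50, still need 21.0 g).
Take 1.615 servings of cottage cheese: +21.0 g protein for $0.89 (total $1.39, still need 0.0 g).
Filling from the cheapest source first is optimal under one linear minimum: $1.39.

$1.39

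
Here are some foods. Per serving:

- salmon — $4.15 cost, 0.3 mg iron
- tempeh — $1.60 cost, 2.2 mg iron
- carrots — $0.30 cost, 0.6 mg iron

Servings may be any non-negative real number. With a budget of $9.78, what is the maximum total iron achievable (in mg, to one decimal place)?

Iron per dollar: carrots 2, tempeh 1.375, salmon 0.07229.
With no serving limits, spend the whole cost allowance on carrots: $9.78 / $0.30 × 0.6 mg = 19.6 mg.

19.6 mg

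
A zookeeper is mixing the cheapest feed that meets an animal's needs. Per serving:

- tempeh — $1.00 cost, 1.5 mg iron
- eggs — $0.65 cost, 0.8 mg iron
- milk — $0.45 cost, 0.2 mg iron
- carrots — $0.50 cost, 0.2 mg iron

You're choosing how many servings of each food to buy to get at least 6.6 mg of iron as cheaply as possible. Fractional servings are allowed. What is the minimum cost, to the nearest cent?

$4.40

Cost per mg of iron: tempeh $0.6667, eggs $0.8125, milk $2.2500, carrots $2.5000.
With no serving limits, use only tempeh: 6.6 mg / 1.5 mg = 4.4 servings × $1.00 = $4.40.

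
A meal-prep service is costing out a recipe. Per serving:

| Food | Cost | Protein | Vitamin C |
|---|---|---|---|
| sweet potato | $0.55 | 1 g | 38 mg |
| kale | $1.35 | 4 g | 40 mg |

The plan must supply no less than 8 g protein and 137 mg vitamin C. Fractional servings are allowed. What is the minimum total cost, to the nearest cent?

A basic optimal solution has at most two foods positive. Try each food alone and each pair with both targets met exactly.
sweet potato only: max(8/1, 137/38) = 8 servings → $4.40.
kale only: max(8/4, 137/40) = 3.425 servings → $4.62.
sweet potato + kale with both tight: 2.036 servings and 1.491 servings → $3.13.
Cheapest feasible corner: $3.13.

$3.13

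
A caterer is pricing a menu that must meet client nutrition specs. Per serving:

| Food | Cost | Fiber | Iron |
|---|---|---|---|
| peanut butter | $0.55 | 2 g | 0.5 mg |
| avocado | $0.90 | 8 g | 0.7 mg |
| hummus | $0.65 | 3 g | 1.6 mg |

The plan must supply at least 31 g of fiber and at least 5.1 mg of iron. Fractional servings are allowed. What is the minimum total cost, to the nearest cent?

Compare the cost at each extreme point of the feasible region.
peanut butter only: max(31/2, 5.1/0.5) = 15.5 servings → $8.53.
avocado only: max(31/8, 5.1/0.7) = 7.286 servings → $6.56.
hummus only: max(31/3, 5.1/1.6) = 10.33 servings → $6.72.
peanut butter + avocado with both tight: 7.346 servings and 2.038 servings → $5.88.
peanut butter + hummus with both targets exact would need a negative amount; discard.
avocado + hummus with both tight: 3.206 servings and 1.785 servings → $4.05.
So the least-cost plan costs $4.05.

$4.05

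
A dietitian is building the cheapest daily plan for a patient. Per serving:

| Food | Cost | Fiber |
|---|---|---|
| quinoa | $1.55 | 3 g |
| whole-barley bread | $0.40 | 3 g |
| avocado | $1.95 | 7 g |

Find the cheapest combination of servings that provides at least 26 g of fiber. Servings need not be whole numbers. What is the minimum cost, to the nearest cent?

Cost per g of fiber: whole-barley bread $0.1333, avocado $0.2786, quinoa $0.5167.
With no serving limits, use only whole-barley bread: 26 g / 3 g = 8.667 servings × $0.40 = $3.47.

$3.47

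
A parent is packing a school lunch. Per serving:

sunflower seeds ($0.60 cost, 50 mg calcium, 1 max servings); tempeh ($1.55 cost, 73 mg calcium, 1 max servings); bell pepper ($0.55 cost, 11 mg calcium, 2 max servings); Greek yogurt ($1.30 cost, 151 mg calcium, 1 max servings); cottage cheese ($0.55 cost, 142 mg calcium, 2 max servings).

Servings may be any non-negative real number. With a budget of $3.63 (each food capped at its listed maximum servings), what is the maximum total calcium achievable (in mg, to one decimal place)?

Calcium per dollar: cottage cheese 258.2, Greek yogurt 116.2, sunflower seeds 83.33, tempeh 47.1, bell pepper 20.
Take 2 servings of cottage cheese: spends $1.10, +284.0 mg calcium (running total 284.0 mg).
Take 1 serving of Greek yogurt: spends $1.30, +151.0 mg calcium (running total 435.0 mg).
Take 1 serving of sunflower seeds: spends $0.60, +50.0 mg calcium (running total 485.0 mg).
Take 0.4065 servings of tempeh: spends $0.63, +29.7 mg calcium (running total 514.7 mg).
Greedy by best ratio exhausts the cost allowance optimally: 514.7 mg.

514.7 mg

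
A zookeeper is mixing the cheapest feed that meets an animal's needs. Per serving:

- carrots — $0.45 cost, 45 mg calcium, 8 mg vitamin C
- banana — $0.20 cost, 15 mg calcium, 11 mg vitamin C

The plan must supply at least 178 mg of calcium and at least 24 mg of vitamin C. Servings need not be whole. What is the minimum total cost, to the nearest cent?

$1.78

A basic optimal solution has at most two foods positive. Try each food alone and each pair with both targets met exactly.
carrots only: max(178/45, 24/8) = 3.956 servings → $1.78.
banana only: max(178/15, 24/11) = 11.87 servings → $2.37.
carrots + banana: the both-tight solution has a negative serving — not a feasible corner.
The minimum over all feasible corners is $1.78.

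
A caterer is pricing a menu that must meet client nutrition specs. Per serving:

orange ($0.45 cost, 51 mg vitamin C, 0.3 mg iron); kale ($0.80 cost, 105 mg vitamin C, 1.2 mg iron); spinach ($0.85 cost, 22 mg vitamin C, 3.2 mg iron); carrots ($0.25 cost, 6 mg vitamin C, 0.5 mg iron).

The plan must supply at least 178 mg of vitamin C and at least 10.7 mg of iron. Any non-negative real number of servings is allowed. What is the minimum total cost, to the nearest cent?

For a min-cost LP with two ≥-constraints, a basic feasible solution has at most two positive variables.
orange only: max(178/51, 10.7/0.3) = 35.67 servings → $16.05.
kale only: max(178/105, 10.7/1.2) = 8.917 servings → $7.13.
spinach only: max(178/22, 10.7/3.2) = 8.091 servings → $6.88.
carrots only: max(178/6, 10.7/0.5) = 29.67 servings → $7.42.
orange + kale: intersection lies outside the first quadrant.
orange + spinach with both tight: 2.134 servings and 3.144 servings → $3.63.
orange + carrots with both tight: 1.046 servings and 20.77 servings → $5.66.
kale + spinach with both tight: 1.079 servings and 2.939 servings → $3.36.
kale + carrots with both tight: 0.5475 servings and 20.09 servings → $5.46.
spinach + carrots: intersection lies outside the first quadrant.
The minimum over all feasible corners is $3.36.

$3.36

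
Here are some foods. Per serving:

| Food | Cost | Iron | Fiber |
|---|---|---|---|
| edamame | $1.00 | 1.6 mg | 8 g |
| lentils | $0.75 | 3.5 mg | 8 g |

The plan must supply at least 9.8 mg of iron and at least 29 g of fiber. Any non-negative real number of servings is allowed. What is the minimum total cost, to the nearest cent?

At the optimum either one food covers both requirements or two foods hit both targets exactly; no other combination can be cheaper.
edamame only: max(9.8/1.6, 29/8) = 6.125 servings → $6.12.
lentils only: max(9.8/3.5, 29/8) = 3.625 servings → $2.72.
edamame + lentils with both tight: 1.52 servings and 2.105 servings → $3.10.
Cheapest feasible corner: $2.72.

$2.72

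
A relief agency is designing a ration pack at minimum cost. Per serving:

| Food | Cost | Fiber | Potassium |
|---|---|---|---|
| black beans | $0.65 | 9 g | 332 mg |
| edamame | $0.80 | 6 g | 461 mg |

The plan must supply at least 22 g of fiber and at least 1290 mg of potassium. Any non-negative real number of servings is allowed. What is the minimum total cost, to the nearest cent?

This is a tiny linear program; its minimum lies at a vertex of the feasible set. List the vertices and price them.
black beans only: max(22/9, 1290/332) = 3.886 servings → $2.53.
edamame only: max(22/6, 1290/461) = 3.667 servings → $2.93.
black beans + edamame with both tight: 1.114 servings and 1.996 servings → $2.32.
Cheapest feasible corner: $2.32.

$2.32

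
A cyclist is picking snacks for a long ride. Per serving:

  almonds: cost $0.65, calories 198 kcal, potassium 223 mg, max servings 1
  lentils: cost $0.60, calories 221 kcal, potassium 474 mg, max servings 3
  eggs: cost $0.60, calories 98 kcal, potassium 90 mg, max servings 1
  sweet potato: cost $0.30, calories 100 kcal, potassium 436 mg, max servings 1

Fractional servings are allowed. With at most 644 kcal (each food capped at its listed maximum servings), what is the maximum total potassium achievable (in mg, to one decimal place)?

1602.8 mg

Potassium per kcal: sweet potato 4.36, lentils 2.145, almonds 1.126, eggs 0.9184.
Take 1 serving of sweet potato: uses 100 kcal, +436.0 mg potassium (running total 436.0 mg).
Take 2.462 servings of lentils: uses 544 kcal, +1166.8 mg potassium (running total 1602.8 mg).
Greedy by best ratio exhausts the calories allowance optimally: 1602.8 mg.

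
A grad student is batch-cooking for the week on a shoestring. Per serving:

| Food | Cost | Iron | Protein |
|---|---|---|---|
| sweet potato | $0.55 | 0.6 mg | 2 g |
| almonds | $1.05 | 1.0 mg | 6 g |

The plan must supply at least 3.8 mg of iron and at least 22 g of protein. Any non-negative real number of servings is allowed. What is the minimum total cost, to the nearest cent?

$3.95

The cheapest plan sits at a corner of the feasible region — with two constraints it uses at most two foods.
sweet potato only: max(3.8/0.6, 22/2) = 11 servings → $6.05.
almonds only: max(3.8/1.0, 22/6) = 3.8 servings → $3.99.
sweet potato + almonds with both tight: 0.5 servings and 3.5 servings → $3.95.
The minimum over all feasible corners is $3.95.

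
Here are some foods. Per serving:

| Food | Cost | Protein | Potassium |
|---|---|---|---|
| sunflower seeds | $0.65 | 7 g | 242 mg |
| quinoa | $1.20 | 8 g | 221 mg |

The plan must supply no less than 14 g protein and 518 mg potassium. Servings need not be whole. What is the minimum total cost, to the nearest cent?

Minimising a linear cost over {protein ≥ 14, potassium ≥ 518, servings ≥ 0} — the optimum is at a vertex, using one or two foods.
sunflower seeds only: max(14/7, 518/242) = 2.14 servings → $1.39.
quinoa only: max(14/8, 518/221) = 2.344 servings → $2.81.
sunflower seeds + quinoa: the both-tight solution has a negative serving — not a feasible corner.
So the least-cost plan costs $1.39.

$1.39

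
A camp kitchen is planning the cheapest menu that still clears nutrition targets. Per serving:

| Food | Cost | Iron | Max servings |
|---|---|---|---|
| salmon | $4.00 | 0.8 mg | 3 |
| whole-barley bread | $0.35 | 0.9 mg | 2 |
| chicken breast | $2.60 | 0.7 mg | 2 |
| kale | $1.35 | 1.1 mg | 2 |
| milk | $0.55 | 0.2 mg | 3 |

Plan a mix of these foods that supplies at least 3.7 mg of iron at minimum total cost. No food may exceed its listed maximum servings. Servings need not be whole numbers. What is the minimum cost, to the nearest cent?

$3.03

Cost per mg of iron: whole-barley bread $0.3889, kale $1.2273, milk $2.7500, chicken breast $3.7143, salmon $5.0000.
Take 2 servings of whole-barley bread: +1.8 mg iron for $0.70 (total $0.70, still need 1.9 mg).
Take 1.727 servings of kale: +1.9 mg iron for $2.33 (total $3.03, still need 0.0 mg).
Greedy by cheapest-per-mg is optimal for a single linear constraint, so the minimum cost is $3.03.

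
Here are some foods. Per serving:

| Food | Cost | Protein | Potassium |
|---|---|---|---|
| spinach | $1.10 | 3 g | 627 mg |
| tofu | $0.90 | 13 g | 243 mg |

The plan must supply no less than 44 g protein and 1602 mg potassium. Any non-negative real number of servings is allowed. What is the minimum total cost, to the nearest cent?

$4.26

spinach only: max(44/3, 1602/627) = 14.67 servings → $16.13.
tofu only: max(44/13, 1602/243) = 6.593 servings → $5.93.
spinach + tofu with both tight: 1.365 servings and 3.07 servings → $4.26.
So the least-cost plan costs $4.26.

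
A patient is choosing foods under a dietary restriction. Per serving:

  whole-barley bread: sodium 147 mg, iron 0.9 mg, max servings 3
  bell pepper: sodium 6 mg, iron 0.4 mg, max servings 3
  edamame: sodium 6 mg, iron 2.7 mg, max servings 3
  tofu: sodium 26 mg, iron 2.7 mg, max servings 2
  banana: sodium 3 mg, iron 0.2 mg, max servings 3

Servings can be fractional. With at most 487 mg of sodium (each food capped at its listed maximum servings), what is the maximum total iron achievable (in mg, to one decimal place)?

17.7 mg

Iron per mg sodium: edamame 0.45, tofu 0.1038, bell pepper 0.06667, banana 0.06667, whole-barley bread 0.006122.
Take 3 servings of edamame: uses 18 mg sodium, +8.1 mg iron (running total 8.1 mg).
Take 2 servings of tofu: uses 52 mg sodium, +5.4 mg iron (running total 13.5 mg).
Take 3 servings of bell pepper: uses 18 mg sodium, +1.2 mg iron (running total 14.7 mg).
Take 3 servings of banana: uses 9 mg sodium, +0.6 mg iron (running total 15.3 mg).
Take 2.653 servings of whole-barley bread: uses 390 mg sodium, +2.4 mg iron (running total 17.7 mg).
Greedy by best ratio exhausts the sodium allowance optimally: 17.7 mg.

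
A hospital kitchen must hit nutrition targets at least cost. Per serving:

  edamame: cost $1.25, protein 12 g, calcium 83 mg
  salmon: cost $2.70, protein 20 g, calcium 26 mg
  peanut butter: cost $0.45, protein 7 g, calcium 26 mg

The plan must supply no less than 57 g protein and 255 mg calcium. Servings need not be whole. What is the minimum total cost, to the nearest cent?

$4.20

At the optimum either one food covers both requirements or two foods hit both targets exactly; no other combination can be cheaper.
edamame only: max(57/12, 255/83) = 4.75 servings → $5.94.
salmon only: max(57/20, 255/26) = 9.808 servings → $26.48.
peanut butter only: max(57/7, 255/26) = 9.808 servings → $4.41.
edamame + salmon with both tight: 2.684 servings and 1.24 servings → $6.70.
edamame + peanut butter with both tight: 1.126 servings and 6.212 servings → $4.20.
salmon + peanut butter: the both-tight solution has a negative serving — not a feasible corner.
So the least-cost plan costs $4.20.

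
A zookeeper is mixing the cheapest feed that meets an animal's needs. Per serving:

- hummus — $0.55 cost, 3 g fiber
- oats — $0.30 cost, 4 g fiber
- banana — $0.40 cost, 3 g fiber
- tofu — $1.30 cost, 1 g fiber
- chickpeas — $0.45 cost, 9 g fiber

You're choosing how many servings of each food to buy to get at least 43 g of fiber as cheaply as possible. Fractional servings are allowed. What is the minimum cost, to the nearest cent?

Cost per g of fiber: chickpeas $0.0500, oats $0.0750, banana $0.1333, hummus $0.1833, tofu $1.3000.
With no serving limits, use only chickpeas: 43 g / 9 g = 4.778 servings × $0.45 = $2.15.

$2.15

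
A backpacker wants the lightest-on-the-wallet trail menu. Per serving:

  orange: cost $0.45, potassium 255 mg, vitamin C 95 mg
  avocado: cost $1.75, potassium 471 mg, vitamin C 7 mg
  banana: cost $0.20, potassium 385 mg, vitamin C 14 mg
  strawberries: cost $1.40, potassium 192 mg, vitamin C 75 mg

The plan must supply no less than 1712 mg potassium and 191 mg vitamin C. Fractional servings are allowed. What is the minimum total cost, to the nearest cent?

$1.37

A basic optimal solution has at most two foods positive. Try each food alone and each pair with both targets met exactly.
orange only: max(1712/255, 191/95) = 6.714 servings → $3.02.
avocado only: max(1712/471, 191/7) = 27.29 servings → $47.75.
banana only: max(1712/385, 191/14) = 13.64 servings → $2.73.
strawberries only: max(1712/192, 191/75) = 8.917 servings → $12.48.
orange + avocado with both tight: 1.815 servings and 2.652 servings → $5.46.
orange + banana with both tight: 1.502 servings and 3.452 servings → $1.37.
orange + strawberries: intersection lies outside the first quadrant.
avocado + banana with both targets exact would need a negative amount; discard.
avocado + strawberries with both tight: 2.699 servings and 2.295 servings → $7.94.
banana + strawberries with both tight: 3.503 servings and 1.893 servings → $3.35.
So the least-cost plan costs $1.37.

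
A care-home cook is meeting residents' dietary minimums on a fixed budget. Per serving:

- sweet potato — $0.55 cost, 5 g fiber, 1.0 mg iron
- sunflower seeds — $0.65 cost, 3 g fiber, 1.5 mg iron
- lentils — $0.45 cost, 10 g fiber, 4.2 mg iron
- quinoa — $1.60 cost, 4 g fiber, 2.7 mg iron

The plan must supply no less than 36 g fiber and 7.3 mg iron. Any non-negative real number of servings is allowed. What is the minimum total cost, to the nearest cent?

The cheapest plan sits at a corner of the feasible region — with two constraints it uses at most two foods.
sweet potato only: max(36/5, 7.3/1.0) = 7.3 servings → $4.01.
sunflower seeds only: max(36/3, 7.3/1.5) = 12 servings → $7.80.
lentils only: max(36/10, 7.3/4.2) = 3.6 servings → $1.62.
quinoa only: max(36/4, 7.3/2.7) = 9 servings → $14.40.
sweet potato + sunflower seeds with both tight: 7.133 servings and 0.1111 servings → $4.00.
sweet potato + lentils with both tight: 7.109 servings and 0.04545 servings → $3.93.
sweet potato + quinoa with both tight: 7.158 servings and 0.05263 servings → $4.02.
sunflower seeds + lentils: the both-tight solution has a negative serving — not a feasible corner.
sunflower seeds + quinoa: the both-tight solution has a negative serving — not a feasible corner.
lentils + quinoa with both targets exact would need a negative amount; discard.
The minimum over all feasible corners is $1.62.

$1.62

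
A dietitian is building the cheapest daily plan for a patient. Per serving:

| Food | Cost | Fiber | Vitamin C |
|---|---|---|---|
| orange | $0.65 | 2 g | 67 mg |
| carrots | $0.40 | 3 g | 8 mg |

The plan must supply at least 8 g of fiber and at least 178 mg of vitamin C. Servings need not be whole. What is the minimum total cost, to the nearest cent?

The cheapest plan sits at a corner of the feasible region — with two constraints it uses at most two foods.
orange only: max(8/2, 178/67) = 4 servings → $2.60.
carrots only: max(8/3, 178/8) = 22.25 servings → $8.90.
orange + carrots with both tight: 2.541 servings and 0.973 servings → $2.04.
So the least-cost plan costs $2.04.

$2.04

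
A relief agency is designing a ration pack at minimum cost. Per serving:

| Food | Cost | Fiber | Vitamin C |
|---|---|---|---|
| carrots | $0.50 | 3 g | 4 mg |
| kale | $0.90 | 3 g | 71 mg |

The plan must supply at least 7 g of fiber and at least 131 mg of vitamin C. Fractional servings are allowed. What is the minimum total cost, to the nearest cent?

Check every corner: each single food scaled to meet both minima, and each pair solved so both constraints bind.
carrots only: max(7/3, 131/4) = 32.75 servings → $16.38.
kale only: max(7/3, 131/71) = 2.333 servings → $2.10.
carrots + kale with both tight: 0.5174 servings and 1.816 servings → $1.89.
So the least-cost plan costs $1.89.

$1.89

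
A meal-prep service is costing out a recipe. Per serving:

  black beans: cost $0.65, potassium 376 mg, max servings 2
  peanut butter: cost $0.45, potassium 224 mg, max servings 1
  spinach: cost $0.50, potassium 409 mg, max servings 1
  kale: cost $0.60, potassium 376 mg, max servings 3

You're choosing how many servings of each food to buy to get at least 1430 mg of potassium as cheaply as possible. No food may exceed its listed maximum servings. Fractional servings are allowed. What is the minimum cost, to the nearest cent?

Cost per mg of potassium: spinach $0.0012, kale $0.0016, black beans $0.0017, peanut butter $0.0020.
Take 1 serving of spinach: +409.0 mg potassium for $0.50 (total $0.50, still need 1021.0 mg).
Take 2.715 servings of kale: +1021.0 mg potassium for $1.63 (total $2.13, still need 0.0 mg).
Greedy by cheapest-per-mg is optimal for a single linear constraint, so the minimum cost is $2.13.

$2.13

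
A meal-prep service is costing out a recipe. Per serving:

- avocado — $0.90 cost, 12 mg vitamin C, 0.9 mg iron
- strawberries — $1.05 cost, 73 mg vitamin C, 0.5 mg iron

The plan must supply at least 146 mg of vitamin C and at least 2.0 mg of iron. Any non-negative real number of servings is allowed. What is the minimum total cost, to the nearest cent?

An LP optimum is at a vertex; with two nutrient constraints at most two foods are used. Check each candidate.
avocado only: max(146/12, 2.0/0.9) = 12.17 servings → $10.95.
strawberries only: max(146/73, 2.0/0.5) = 4 servings → $4.20.
avocado + strawberries with both tight: 1.223 servings and 1.799 servings → $2.99.
So the least-cost plan costs $2.99.

$2.99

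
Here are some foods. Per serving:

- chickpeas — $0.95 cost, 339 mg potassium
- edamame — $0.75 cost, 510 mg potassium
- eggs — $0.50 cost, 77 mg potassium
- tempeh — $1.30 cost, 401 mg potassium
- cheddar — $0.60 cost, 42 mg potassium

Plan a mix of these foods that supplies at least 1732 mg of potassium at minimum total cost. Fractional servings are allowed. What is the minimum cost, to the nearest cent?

$2.55

Cost per mg of potassium: edamame $0.0015, chickpeas $0.0028, tempeh $0.0032, eggs $0.0065, cheddar $0.0143.
With no serving limits, use only edamame: 1732 mg / 510 mg = 3.396 servings × $0.75 = $2.55.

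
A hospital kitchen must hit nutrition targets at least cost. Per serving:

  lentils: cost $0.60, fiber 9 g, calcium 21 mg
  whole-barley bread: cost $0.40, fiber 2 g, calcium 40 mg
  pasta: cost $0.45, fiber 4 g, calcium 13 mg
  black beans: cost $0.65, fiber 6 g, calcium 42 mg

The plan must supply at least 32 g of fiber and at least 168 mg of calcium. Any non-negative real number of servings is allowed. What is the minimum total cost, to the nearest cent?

lentils only: max(32/9, 168/21) = 8 servings → $4.80.
whole-barley bread only: max(32/2, 168/40) = 16 servings → $6.40.
pasta only: max(32/4, 168/13) = 12.92 servings → $5.82.
black beans only: max(32/6, 168/42) = 5.333 servings → $3.47.
lentils + whole-barley bread with both tight: 2.969 servings and 2.642 servings → $2.84.
lentils + pasta with both targets exact would need a negative amount; discard.
lentils + black beans with both tight: 1.333 servings and 3.333 servings → $2.97.
whole-barley bread + pasta with both tight: 1.91 servings and 7.045 servings → $3.93.
whole-barley bread + black beans: the both-tight solution has a negative serving — not a feasible corner.
pasta + black beans with both tight: 3.733 servings and 2.844 servings → $3.53.
Cheapest feasible corner: $2.84.

$2.84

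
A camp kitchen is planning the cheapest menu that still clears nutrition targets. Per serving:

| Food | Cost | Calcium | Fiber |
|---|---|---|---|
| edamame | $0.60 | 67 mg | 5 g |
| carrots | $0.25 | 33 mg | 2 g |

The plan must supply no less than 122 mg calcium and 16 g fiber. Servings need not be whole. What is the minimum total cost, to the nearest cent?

$1.92

With two linear requirements the optimum uses one or two foods; enumerate the corners.
edamame only: max(122/67, 16/5) = 3.2 servings → $1.92.
carrots only: max(122/33, 16/2) = 8 servings → $2.00.
edamame + carrots: intersection lies outside the first quadrant.
Cheapest feasible corner: $1.92.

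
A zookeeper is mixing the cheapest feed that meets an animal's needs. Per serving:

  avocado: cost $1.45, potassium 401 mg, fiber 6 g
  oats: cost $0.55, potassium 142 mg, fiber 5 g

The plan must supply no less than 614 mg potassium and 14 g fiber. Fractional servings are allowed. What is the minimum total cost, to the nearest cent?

$2.28

A basic optimal solution has at most two foods positive. Try each food alone and each pair with both targets met exactly.
avocado only: max(614/401, 14/6) = 2.333 servings → $3.38.
oats only: max(614/142, 14/5) = 4.324 servings → $2.38.
avocado + oats with both tight: 0.9384 servings and 1.674 servings → $2.28.
So the least-cost plan costs $2.28.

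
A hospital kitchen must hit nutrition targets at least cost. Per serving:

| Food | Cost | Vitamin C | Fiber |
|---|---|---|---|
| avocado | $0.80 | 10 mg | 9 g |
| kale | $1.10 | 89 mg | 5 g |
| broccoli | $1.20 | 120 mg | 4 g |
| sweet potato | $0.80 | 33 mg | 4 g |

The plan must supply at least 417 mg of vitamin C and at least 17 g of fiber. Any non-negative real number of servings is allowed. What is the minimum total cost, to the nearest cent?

For a min-cost LP with two ≥-constraints, a basic feasible solution has at most two positive variables.
avocado only: max(417/10, 17/9) = 41.7 servings → $33.36.
kale only: max(417/89, 17/5) = 4.685 servings → $5.15.
broccoli only: max(417/120, 17/4) = 4.25 servings → $5.10.
sweet potato only: max(417/33, 17/4) = 12.64 servings → $10.11.
avocado + kale with both targets exact would need a negative amount; discard.
avocado + broccoli with both tight: 0.3577 servings and 3.445 servings → $4.42.
avocado + sweet potato: the both-tight solution has a negative serving — not a feasible corner.
kale + broccoli with both tight: 1.525 servings and 2.344 servings → $4.49.
kale + sweet potato with both targets exact would need a negative amount; discard.
broccoli + sweet potato with both tight: 3.181 servings and 1.069 servings → $4.67.
The minimum over all feasible corners is $4.42.

$4.42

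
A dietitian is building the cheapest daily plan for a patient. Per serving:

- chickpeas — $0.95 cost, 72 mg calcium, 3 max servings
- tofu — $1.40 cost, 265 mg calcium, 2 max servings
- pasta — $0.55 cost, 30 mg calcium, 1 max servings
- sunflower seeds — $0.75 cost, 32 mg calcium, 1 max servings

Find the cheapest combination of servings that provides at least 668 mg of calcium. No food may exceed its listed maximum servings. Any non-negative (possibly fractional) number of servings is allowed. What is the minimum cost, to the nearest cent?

$4.62

Cost per mg of calcium: tofu $0.0053, chickpeas $0.0132, pasta $0.0183, sunflower seeds $0.0234.
Take 2 servings of tofu: +530.0 mg calcium for $2.80 (total $2.80, still need 138.0 mg).
Take 1.917 servings of chickpeas: +138.0 mg calcium for $1.82 (total $4.62, still need 0.0 mg).
Greedy by cheapest-per-mg is optimal for a single linear constraint, so the minimum cost is $4.62.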